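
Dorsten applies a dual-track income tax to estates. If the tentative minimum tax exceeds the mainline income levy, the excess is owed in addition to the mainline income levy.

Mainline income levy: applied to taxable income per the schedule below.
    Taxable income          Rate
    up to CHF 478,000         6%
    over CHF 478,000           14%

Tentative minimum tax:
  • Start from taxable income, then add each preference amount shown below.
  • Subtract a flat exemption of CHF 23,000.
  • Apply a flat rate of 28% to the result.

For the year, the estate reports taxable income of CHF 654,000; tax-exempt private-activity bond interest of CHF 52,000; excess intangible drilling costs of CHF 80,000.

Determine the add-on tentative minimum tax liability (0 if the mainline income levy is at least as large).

CHF 160,320

Mainline income levy:
  CHF 478,000 × 6% = CHF 28,680
  CHF 176,000 × 14% = CHF 24,640
  → CHF 53,320

Tentative minimum tax:
  Adjusted income: CHF 654,000 + CHF 52,000 + CHF 80,000 = CHF 786,000
  Less exemption CHF 23,000 → base CHF 763,000
  CHF 763,000 × 28% = CHF 213,640

Excess of tentative minimum tax over mainline income levy: CHF 213,640 − CHF 53,320 = CHF 160,320.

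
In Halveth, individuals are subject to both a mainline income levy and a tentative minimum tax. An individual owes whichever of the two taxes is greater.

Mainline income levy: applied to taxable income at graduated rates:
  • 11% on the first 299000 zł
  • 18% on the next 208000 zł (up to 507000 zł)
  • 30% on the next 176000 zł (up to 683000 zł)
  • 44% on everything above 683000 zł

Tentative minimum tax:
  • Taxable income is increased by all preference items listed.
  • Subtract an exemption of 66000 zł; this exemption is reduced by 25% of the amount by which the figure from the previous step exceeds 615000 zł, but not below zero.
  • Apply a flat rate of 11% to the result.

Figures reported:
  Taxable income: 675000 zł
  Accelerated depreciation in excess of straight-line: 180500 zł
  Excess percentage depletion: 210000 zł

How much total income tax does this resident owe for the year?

Mainline income levy:
  299000 zł × 11% = 32890 zł
  208000 zł × 18% = 37440 zł
  168000 zł × 30% = 50400 zł
  → 120730 zł

Tentative minimum tax:
  Adjusted income: 675000 zł + 180500 zł + 210000 zł = 1065500 zł
  Exemption: 25% × (1065500 zł − 615000 zł) = 112625 zł ≥ 66000 zł, so the exemption is fully phased out
  Base: 1065500 zł − 0 zł = 1065500 zł
  1065500 zł × 11% = 117205 zł

120730 zł > 117205 zł, so the mainline income levy governs.

120730 zł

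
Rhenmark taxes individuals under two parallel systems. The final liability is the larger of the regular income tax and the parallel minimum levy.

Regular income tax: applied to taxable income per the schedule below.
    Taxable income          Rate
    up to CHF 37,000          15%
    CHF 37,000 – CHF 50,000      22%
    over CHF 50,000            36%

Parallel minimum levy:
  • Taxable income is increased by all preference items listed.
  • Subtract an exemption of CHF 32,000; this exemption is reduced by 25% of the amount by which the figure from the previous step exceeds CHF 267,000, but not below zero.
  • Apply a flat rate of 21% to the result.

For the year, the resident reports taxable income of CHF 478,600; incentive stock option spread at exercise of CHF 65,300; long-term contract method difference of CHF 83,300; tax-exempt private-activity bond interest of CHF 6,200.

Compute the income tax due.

CHF 162,706

Parallel minimum levy:
  Adjusted income: CHF 478,600 + CHF 65,300 + CHF 83,300 + CHF 6,200 = CHF 633,400
  Exemption: 25% × (CHF 633,400 − CHF 267,000) = CHF 91,600 ≥ CHF 32,000, so the exemption is fully phased out
  Base: CHF 633,400 − CHF 0 = CHF 633,400
  CHF 633,400 × 21% = CHF 133,014

Regular income tax:
  CHF 37,000 × 15% = CHF 5,550
  CHF 13,000 × 22% = CHF 2,860
  CHF 428,600 × 36% = CHF 154,296
  → CHF 162,706

CHF 162,706 > CHF 133,014, so the regular income tax governs.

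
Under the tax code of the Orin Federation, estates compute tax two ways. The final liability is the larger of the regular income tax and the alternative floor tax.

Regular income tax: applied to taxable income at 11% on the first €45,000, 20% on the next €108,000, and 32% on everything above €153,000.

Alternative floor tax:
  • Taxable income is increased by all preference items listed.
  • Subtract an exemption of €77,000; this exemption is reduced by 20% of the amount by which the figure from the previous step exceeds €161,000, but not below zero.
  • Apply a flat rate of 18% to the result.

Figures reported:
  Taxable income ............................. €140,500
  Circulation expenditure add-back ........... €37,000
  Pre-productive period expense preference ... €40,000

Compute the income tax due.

Alternative floor tax:
  Adjusted income: €140,500 + €37,000 + €40,000 = €217,500
  Exemption: €77,000 − 20% × (€217,500 − €161,000) = €77,000 − €11,300 = €65,700
  Base: €217,500 − €65,700 = €151,800
  €151,800 × 18% = €27,324

Regular income tax:
  €45,000 × 11% = €4,950
  €95,500 × 20% = €19,100
  → €24,050

€27,324 > €24,050, so the alternative floor tax is the binding amount.

€27,324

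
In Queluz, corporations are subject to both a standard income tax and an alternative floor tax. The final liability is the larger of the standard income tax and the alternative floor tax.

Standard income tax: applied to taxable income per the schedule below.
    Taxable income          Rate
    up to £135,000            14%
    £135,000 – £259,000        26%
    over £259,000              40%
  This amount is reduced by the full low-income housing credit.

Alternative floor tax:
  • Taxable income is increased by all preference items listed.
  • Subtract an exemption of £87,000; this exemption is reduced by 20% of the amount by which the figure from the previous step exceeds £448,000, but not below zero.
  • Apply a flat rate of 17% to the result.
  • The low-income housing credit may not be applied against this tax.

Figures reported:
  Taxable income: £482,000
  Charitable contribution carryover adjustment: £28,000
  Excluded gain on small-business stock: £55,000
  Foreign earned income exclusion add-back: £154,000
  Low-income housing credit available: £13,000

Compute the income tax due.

Standard income tax:
  £135,000 × 14% = £18,900
  £124,000 × 26% = £32,240
  £223,000 × 40% = £89,200
  → £140,340
  Less low-income housing credit £13,000 → £127,340

Alternative floor tax:
  Adjusted income: £482,000 + £28,000 + £55,000 + £154,000 = £719,000
  Exemption: £87,000 − 20% × (£719,000 − £448,000) = £87,000 − £54,200 = £32,800
  Base: £719,000 − £32,800 = £686,200
  £686,200 × 17% = £116,654

£127,340 > £116,654, so the standard income tax governs.

£127,340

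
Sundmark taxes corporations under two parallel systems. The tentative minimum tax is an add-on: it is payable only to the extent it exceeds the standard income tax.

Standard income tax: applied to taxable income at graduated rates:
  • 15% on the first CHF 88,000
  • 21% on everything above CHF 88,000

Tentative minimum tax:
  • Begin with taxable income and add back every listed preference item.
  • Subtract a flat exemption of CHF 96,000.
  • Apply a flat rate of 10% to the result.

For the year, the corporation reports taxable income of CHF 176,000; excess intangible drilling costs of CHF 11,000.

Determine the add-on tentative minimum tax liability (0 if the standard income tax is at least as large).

Tentative minimum tax:
  Adjusted income: CHF 176,000 + CHF 11,000 = CHF 187,000
  Less exemption CHF 96,000 → base CHF 91,000
  CHF 91,000 × 10% = CHF 9,100

Standard income tax:
  CHF 88,000 × 15% = CHF 13,200
  CHF 88,000 × 21% = CHF 18,480
  → CHF 31,680

CHF 9,100 ≤ CHF 31,680, so no add-on is due.

CHF 0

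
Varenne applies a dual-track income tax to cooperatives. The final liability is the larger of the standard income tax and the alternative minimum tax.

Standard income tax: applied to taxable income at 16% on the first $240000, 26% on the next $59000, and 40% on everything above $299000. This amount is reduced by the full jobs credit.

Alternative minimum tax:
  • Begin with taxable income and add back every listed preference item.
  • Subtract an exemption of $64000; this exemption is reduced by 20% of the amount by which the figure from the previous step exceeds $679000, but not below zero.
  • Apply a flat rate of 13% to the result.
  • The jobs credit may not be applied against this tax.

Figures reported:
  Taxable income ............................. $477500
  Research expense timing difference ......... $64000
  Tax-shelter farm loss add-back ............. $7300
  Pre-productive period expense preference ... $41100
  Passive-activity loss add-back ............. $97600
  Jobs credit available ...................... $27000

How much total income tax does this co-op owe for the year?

Alternative minimum tax:
  Adjusted income: $477500 + $64000 + $7300 + $41100 + $97600 = $687500
  Exemption: $64000 − 20% × ($687500 − $679000) = $64000 − $1700 = $62300
  Base: $687500 − $62300 = $625200
  $625200 × 13% = $81276

Standard income tax:
  $240000 × 16% = $38400
  $59000 × 26% = $15340
  $178500 × 40% = $71400
  → $125140
  Less jobs credit $27000 → $98140

$98140 > $81276, so the standard income tax governs.

$98140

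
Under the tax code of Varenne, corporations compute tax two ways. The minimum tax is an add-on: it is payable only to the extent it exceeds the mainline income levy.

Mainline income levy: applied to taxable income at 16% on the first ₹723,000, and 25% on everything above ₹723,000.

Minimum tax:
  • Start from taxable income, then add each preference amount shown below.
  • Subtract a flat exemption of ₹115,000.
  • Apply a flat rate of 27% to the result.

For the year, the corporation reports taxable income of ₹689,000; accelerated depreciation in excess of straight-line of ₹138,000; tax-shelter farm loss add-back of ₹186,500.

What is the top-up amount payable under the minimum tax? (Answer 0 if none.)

₹132,355

Minimum tax:
  Adjusted income: ₹689,000 + ₹138,000 + ₹186,500 = ₹1,013,500
  Less exemption ₹115,000 → base ₹898,500
  ₹898,500 × 27% = ₹242,595

Mainline income levy:
  ₹689,000 × 16% = ₹110,240

Excess of minimum tax over mainline income levy: ₹242,595 − ₹110,240 = ₹132,355.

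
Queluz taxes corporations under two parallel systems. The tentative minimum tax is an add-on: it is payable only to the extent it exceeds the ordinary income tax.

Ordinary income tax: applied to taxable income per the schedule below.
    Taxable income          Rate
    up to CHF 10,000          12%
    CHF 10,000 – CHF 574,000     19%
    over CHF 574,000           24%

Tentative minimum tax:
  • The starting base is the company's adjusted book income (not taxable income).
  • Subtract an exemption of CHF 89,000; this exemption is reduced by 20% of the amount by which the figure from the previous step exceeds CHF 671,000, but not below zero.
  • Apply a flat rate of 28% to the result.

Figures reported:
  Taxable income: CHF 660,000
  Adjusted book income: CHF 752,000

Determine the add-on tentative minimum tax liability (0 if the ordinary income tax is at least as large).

CHF 61,176

Tentative minimum tax:
  Base (adjusted book income): CHF 752,000
  Exemption: CHF 89,000 − 20% × (CHF 752,000 − CHF 671,000) = CHF 89,000 − CHF 16,200 = CHF 72,800
  Base: CHF 752,000 − CHF 72,800 = CHF 679,200
  CHF 679,200 × 28% = CHF 190,176

Ordinary income tax:
  CHF 10,000 × 12% = CHF 1,200
  CHF 564,000 × 19% = CHF 107,160
  CHF 86,000 × 24% = CHF 20,640
  → CHF 129,000

Excess of tentative minimum tax over ordinary income tax: CHF 190,176 − CHF 129,000 = CHF 61,176.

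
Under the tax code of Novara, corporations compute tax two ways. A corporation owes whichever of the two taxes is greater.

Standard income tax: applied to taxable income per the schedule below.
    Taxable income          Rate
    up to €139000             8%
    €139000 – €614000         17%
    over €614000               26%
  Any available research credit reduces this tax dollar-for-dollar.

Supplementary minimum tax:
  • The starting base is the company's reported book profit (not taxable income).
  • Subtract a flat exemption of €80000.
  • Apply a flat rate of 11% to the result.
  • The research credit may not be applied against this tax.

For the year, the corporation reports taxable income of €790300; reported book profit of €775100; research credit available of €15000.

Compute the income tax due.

€122708

Standard income tax:
  €139000 × 8% = €11120
  €475000 × 17% = €80750
  €176300 × 26% = €45838
  → €137708
  Less research credit €15000 → €122708

Supplementary minimum tax:
  Base (reported book profit): €775100
  Less exemption €80000 → base €695100
  €695100 × 11% = €76461

€122708 > €76461, so the standard income tax governs.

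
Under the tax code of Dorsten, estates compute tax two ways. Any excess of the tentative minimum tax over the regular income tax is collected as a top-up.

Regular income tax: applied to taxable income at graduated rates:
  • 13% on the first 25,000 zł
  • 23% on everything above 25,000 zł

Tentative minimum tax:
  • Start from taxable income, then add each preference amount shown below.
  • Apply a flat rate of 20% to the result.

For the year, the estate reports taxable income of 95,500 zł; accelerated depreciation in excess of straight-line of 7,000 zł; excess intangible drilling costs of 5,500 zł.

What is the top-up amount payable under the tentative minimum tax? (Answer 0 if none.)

2,135 zł

Regular income tax:
  25,000 zł × 13% = 3,250 zł
  70,500 zł × 23% = 16,215 zł
  → 19,465 zł

Tentative minimum tax:
  Adjusted income: 95,500 zł + 7,000 zł + 5,500 zł = 108,000 zł
  108,000 zł × 20% = 21,600 zł

Excess of tentative minimum tax over regular income tax: 21,600 zł − 19,465 zł = 2,135 zł.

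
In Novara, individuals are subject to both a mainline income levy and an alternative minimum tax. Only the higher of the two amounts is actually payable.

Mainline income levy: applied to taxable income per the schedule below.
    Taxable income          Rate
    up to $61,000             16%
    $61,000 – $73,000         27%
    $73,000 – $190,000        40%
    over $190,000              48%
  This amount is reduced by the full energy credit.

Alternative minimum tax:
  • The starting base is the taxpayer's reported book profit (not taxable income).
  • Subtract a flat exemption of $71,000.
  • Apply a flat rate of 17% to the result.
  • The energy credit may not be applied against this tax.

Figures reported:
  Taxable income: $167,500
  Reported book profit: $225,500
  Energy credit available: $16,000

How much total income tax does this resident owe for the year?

$34,800

Mainline income levy:
  $61,000 × 16% = $9,760
  $12,000 × 27% = $3,240
  $94,500 × 40% = $37,800
  → $50,800
  Less energy credit $16,000 → $34,800

Alternative minimum tax:
  Base (reported book profit): $225,500
  Less exemption $71,000 → base $154,500
  $154,500 × 17% = $26,265

$34,800 > $26,265, so the mainline income levy governs.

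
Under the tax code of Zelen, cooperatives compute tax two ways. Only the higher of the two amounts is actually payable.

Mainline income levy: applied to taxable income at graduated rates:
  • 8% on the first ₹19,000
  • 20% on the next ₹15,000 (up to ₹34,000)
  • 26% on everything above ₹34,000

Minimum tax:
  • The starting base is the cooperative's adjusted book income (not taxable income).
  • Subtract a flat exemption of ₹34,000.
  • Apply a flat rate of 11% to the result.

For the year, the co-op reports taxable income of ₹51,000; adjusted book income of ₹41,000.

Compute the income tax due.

₹8,940

Mainline income levy:
  ₹19,000 × 8% = ₹1,520
  ₹15,000 × 20% = ₹3,000
  ₹17,000 × 26% = ₹4,420
  → ₹8,940

Minimum tax:
  Base (adjusted book income): ₹41,000
  Less exemption ₹34,000 → base ₹7,000
  ₹7,000 × 11% = ₹770

₹8,940 > ₹770, so the mainline income levy governs.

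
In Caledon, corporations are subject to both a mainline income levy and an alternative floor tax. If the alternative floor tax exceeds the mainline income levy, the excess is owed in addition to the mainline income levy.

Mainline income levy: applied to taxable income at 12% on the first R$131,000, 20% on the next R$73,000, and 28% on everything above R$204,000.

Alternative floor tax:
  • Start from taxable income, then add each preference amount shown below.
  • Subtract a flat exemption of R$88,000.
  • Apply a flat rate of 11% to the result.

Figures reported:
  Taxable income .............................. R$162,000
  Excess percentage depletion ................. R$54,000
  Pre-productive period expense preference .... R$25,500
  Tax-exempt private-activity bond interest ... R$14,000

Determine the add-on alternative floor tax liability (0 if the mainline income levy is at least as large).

R$0

Alternative floor tax:
  Adjusted income: R$162,000 + R$54,000 + R$25,500 + R$14,000 = R$255,500
  Less exemption R$88,000 → base R$167,500
  R$167,500 × 11% = R$18,425

Mainline income levy:
  R$131,000 × 12% = R$15,720
  R$31,000 × 20% = R$6,200
  → R$21,920

R$18,425 ≤ R$21,920, so no add-on is due.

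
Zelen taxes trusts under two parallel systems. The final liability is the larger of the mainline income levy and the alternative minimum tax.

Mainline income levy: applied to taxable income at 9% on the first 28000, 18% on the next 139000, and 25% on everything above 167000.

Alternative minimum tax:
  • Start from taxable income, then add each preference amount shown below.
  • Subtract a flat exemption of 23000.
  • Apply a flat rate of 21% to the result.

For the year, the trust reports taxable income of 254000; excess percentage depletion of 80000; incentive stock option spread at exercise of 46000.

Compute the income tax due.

Alternative minimum tax:
  Adjusted income: 254000 + 80000 + 46000 = 380000
  Less exemption 23000 → base 357000
  357000 × 21% = 74970

Mainline income levy:
  28000 × 9% = 2520
  139000 × 18% = 25020
  87000 × 25% = 21750
  → 49290

74970 > 49290, so the alternative minimum tax is the binding amount.

74970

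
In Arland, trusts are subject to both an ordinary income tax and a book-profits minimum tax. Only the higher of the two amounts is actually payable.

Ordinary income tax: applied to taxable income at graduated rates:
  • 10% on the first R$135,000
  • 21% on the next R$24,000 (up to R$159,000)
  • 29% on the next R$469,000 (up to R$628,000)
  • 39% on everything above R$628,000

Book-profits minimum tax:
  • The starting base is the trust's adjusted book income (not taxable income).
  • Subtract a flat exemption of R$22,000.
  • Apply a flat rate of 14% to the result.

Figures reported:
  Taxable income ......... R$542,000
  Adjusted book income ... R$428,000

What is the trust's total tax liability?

Ordinary income tax:
  R$135,000 × 10% = R$13,500
  R$24,000 × 21% = R$5,040
  R$383,000 × 29% = R$111,070
  → R$129,610

Book-profits minimum tax:
  Base (adjusted book income): R$428,000
  Less exemption R$22,000 → base R$406,000
  R$406,000 × 14% = R$56,840

R$129,610 > R$56,840, so the ordinary income tax governs.

R$129,610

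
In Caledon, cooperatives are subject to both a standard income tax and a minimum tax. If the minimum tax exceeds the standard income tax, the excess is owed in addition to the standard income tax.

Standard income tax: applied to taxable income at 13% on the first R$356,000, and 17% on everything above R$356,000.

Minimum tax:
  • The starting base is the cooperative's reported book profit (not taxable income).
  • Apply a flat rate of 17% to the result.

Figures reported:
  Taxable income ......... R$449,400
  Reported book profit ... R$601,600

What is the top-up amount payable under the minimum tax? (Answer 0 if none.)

R$40,114

Minimum tax:
  Base (reported book profit): R$601,600
  R$601,600 × 17% = R$102,272

Standard income tax:
  R$356,000 × 13% = R$46,280
  R$93,400 × 17% = R$15,878
  → R$62,158

Excess of minimum tax over standard income tax: R$102,272 − R$62,158 = R$40,114.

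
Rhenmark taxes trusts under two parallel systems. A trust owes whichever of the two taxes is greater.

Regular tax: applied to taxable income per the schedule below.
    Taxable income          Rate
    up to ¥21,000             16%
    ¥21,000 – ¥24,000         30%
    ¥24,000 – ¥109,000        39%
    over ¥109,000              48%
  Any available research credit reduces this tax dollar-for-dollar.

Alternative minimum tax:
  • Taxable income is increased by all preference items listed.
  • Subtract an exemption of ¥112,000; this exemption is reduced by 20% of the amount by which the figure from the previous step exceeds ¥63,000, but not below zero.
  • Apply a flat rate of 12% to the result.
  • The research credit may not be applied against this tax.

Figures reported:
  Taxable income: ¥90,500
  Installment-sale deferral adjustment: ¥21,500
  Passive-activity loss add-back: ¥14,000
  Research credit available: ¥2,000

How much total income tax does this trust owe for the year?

¥28,195

Alternative minimum tax:
  Adjusted income: ¥90,500 + ¥21,500 + ¥14,000 = ¥126,000
  Exemption: ¥112,000 − 20% × (¥126,000 − ¥63,000) = ¥112,000 − ¥12,600 = ¥99,400
  Base: ¥126,000 − ¥99,400 = ¥26,600
  ¥26,600 × 12% = ¥3,192

Regular tax:
  ¥21,000 × 16% = ¥3,360
  ¥3,000 × 30% = ¥900
  ¥66,500 × 39% = ¥25,935
  → ¥30,195
  Less research credit ¥2,000 → ¥28,195

¥28,195 > ¥3,192, so the regular tax governs.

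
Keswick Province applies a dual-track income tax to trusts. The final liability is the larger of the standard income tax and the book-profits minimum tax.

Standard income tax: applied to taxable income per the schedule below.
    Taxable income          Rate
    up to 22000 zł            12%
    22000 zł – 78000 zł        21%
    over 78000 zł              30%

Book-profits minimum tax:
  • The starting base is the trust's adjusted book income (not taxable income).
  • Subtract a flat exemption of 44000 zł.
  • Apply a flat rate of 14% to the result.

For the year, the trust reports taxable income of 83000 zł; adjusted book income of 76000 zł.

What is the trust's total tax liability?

Standard income tax:
  22000 zł × 12% = 2640 zł
  56000 zł × 21% = 11760 zł
  5000 zł × 30% = 1500 zł
  → 15900 zł

Book-profits minimum tax:
  Base (adjusted book income): 76000 zł
  Less exemption 44000 zł → base 32000 zł
  32000 zł × 14% = 4480 zł

15900 zł > 4480 zł, so the standard income tax governs.

15900 zł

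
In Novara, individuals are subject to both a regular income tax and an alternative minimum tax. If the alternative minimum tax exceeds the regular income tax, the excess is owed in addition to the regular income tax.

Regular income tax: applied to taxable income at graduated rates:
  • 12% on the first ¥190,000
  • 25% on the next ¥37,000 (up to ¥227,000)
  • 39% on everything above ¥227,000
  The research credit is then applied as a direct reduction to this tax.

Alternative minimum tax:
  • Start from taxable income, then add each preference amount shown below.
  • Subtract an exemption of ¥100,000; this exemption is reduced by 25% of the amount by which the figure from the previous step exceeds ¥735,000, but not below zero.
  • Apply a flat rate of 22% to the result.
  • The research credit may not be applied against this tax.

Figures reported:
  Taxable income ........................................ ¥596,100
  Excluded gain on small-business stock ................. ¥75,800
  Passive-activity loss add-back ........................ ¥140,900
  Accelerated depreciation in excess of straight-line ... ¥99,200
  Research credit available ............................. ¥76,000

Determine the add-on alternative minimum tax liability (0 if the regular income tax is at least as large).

¥88,376

Alternative minimum tax:
  Adjusted income: ¥596,100 + ¥75,800 + ¥140,900 + ¥99,200 = ¥912,000
  Exemption: ¥100,000 − 25% × (¥912,000 − ¥735,000) = ¥100,000 − ¥44,250 = ¥55,750
  Base: ¥912,000 − ¥55,750 = ¥856,250
  ¥856,250 × 22% = ¥188,375

Regular income tax:
  ¥190,000 × 12% = ¥22,800
  ¥37,000 × 25% = ¥9,250
  ¥369,100 × 39% = ¥143,949
  → ¥175,999
  Less research credit ¥76,000 → ¥99,999

Excess of alternative minimum tax over regular income tax: ¥188,375 − ¥99,999 = ¥88,376.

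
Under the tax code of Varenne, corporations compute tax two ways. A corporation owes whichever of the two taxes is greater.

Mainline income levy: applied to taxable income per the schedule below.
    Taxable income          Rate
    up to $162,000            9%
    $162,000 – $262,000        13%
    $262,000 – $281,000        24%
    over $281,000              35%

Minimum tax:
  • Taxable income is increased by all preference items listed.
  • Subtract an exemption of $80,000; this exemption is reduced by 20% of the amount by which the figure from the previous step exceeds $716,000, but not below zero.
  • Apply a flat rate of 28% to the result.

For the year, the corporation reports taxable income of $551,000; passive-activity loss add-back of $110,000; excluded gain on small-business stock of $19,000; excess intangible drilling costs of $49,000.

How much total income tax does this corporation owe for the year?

Mainline income levy:
  $162,000 × 9% = $14,580
  $100,000 × 13% = $13,000
  $19,000 × 24% = $4,560
  $270,000 × 35% = $94,500
  → $126,640

Minimum tax:
  Adjusted income: $551,000 + $110,000 + $19,000 + $49,000 = $729,000
  Exemption: $80,000 − 20% × ($729,000 − $716,000) = $80,000 − $2,600 = $77,400
  Base: $729,000 − $77,400 = $651,600
  $651,600 × 28% = $182,448

$182,448 > $126,640, so the minimum tax is the binding amount.

$182,448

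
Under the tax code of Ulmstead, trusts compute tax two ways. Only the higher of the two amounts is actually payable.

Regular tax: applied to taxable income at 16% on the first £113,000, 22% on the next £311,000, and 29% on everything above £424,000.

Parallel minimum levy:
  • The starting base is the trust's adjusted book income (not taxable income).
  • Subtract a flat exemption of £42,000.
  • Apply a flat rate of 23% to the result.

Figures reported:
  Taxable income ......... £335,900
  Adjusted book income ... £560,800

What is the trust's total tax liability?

Regular tax:
  £113,000 × 16% = £18,080
  £222,900 × 22% = £49,038
  → £67,118

Parallel minimum levy:
  Base (adjusted book income): £560,800
  Less exemption £42,000 → base £518,800
  £518,800 × 23% = £119,324

£119,324 > £67,118, so the parallel minimum levy is the binding amount.

£119,324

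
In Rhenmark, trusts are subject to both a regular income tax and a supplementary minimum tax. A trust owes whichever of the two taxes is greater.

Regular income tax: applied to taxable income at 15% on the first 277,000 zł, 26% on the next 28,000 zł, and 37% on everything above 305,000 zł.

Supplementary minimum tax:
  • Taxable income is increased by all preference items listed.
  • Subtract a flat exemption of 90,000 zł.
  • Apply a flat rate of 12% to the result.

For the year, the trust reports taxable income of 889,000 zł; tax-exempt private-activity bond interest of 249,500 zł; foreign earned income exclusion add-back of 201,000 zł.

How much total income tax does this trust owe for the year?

Regular income tax:
  277,000 zł × 15% = 41,550 zł
  28,000 zł × 26% = 7,280 zł
  584,000 zł × 37% = 216,080 zł
  → 264,910 zł

Supplementary minimum tax:
  Adjusted income: 889,000 zł + 249,500 zł + 201,000 zł = 1,339,500 zł
  Less exemption 90,000 zł → base 1,249,500 zł
  1,249,500 zł × 12% = 149,940 zł

264,910 zł > 149,940 zł, so the regular income tax governs.

264,910 zł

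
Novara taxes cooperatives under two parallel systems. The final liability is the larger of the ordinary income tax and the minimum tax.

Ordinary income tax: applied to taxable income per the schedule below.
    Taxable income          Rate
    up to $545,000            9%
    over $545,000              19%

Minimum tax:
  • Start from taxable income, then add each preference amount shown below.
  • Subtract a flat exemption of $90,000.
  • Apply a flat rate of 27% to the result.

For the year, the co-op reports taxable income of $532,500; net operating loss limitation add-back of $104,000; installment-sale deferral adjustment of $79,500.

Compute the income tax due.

$169,020

Minimum tax:
  Adjusted income: $532,500 + $104,000 + $79,500 = $716,000
  Less exemption $90,000 → base $626,000
  $626,000 × 27% = $169,020

Ordinary income tax:
  $532,500 × 9% = $47,925

$169,020 > $47,925, so the minimum tax is the binding amount.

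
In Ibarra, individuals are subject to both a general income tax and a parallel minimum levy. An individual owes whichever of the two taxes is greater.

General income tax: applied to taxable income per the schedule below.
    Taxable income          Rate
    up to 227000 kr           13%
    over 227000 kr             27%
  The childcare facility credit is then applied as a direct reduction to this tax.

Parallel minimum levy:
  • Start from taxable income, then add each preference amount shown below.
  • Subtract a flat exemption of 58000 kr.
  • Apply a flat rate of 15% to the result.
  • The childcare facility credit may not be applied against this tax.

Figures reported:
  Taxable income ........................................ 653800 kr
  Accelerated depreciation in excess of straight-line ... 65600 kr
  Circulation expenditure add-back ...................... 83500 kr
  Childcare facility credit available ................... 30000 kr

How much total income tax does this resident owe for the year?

114746 kr

General income tax:
  227000 kr × 13% = 29510 kr
  426800 kr × 27% = 115236 kr
  → 144746 kr
  Less childcare facility credit 30000 kr → 114746 kr

Parallel minimum levy:
  Adjusted income: 653800 kr + 65600 kr + 83500 kr = 802900 kr
  Less exemption 58000 kr → base 744900 kr
  744900 kr × 15% = 111735 kr

114746 kr > 111735 kr, so the general income tax governs.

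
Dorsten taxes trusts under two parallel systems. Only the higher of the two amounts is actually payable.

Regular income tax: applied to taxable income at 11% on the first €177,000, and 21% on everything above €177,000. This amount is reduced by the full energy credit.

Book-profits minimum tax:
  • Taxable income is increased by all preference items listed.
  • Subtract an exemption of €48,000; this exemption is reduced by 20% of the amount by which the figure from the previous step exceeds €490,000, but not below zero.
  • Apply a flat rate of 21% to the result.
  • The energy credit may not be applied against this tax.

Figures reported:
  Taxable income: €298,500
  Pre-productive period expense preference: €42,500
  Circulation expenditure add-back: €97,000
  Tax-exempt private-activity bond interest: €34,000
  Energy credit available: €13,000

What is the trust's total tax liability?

Book-profits minimum tax:
  Adjusted income: €298,500 + €42,500 + €97,000 + €34,000 = €472,000
  Exemption: €472,000 ≤ €490,000, so full €48,000 applies
  Base: €472,000 − €48,000 = €424,000
  €424,000 × 21% = €89,040

Regular income tax:
  €177,000 × 11% = €19,470
  €121,500 × 21% = €25,515
  → €44,985
  Less energy credit €13,000 → €31,985

€89,040 > €31,985, so the book-profits minimum tax is the binding amount.

€89,040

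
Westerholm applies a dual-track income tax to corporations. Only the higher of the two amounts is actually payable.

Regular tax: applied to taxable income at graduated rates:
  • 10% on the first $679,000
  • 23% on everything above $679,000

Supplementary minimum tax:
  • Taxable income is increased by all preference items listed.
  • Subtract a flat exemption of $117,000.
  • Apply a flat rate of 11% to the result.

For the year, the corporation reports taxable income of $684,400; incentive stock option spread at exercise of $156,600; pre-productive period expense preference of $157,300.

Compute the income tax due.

Regular tax:
  $679,000 × 10% = $67,900
  $5,400 × 23% = $1,242
  → $69,142

Supplementary minimum tax:
  Adjusted income: $684,400 + $156,600 + $157,300 = $998,300
  Less exemption $117,000 → base $881,300
  $881,300 × 11% = $96,943

$96,943 > $69,142, so the supplementary minimum tax is the binding amount.

$96,943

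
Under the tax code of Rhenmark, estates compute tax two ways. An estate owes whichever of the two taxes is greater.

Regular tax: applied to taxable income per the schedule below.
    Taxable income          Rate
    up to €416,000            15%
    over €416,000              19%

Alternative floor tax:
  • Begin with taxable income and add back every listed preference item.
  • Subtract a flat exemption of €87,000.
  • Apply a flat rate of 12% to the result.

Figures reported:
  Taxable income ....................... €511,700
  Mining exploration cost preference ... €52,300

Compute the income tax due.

Alternative floor tax:
  Adjusted income: €511,700 + €52,300 = €564,000
  Less exemption €87,000 → base €477,000
  €477,000 × 12% = €57,240

Regular tax:
  €416,000 × 15% = €62,400
  €95,700 × 19% = €18,183
  → €80,583

€80,583 > €57,240, so the regular tax governs.

€80,583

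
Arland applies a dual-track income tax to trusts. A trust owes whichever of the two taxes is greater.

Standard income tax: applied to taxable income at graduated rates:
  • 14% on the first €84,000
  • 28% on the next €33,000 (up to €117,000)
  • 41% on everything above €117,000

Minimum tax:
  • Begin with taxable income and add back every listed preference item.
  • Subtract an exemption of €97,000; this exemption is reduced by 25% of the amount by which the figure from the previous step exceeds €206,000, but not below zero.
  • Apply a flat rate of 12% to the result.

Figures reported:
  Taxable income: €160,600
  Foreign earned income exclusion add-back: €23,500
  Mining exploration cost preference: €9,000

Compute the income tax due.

Standard income tax:
  €84,000 × 14% = €11,760
  €33,000 × 28% = €9,240
  €43,600 × 41% = €17,876
  → €38,876

Minimum tax:
  Adjusted income: €160,600 + €23,500 + €9,000 = €193,100
  Exemption: €193,100 ≤ €206,000, so full €97,000 applies
  Base: €193,100 − €97,000 = €96,100
  €96,100 × 12% = €11,532

€38,876 > €11,532, so the standard income tax governs.

€38,876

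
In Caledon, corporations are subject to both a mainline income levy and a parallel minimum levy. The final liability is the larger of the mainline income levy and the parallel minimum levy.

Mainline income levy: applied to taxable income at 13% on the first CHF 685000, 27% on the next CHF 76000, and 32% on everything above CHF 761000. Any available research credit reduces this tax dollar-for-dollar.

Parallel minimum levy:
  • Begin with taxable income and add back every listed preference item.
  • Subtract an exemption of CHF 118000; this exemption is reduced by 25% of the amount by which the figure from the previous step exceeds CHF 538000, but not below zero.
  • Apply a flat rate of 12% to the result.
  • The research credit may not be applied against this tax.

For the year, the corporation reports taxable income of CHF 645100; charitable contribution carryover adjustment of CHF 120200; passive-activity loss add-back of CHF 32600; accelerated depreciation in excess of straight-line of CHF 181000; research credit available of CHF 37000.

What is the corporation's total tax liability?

Parallel minimum levy:
  Adjusted income: CHF 645100 + CHF 120200 + CHF 32600 + CHF 181000 = CHF 978900
  Exemption: CHF 118000 − 25% × (CHF 978900 − CHF 538000) = CHF 118000 − CHF 110225 = CHF 7775
  Base: CHF 978900 − CHF 7775 = CHF 971125
  CHF 971125 × 12% = CHF 116535

Mainline income levy:
  CHF 645100 × 13% = CHF 83863
  Less research credit CHF 37000 → CHF 46863

CHF 116535 > CHF 46863, so the parallel minimum levy is the binding amount.

CHF 116535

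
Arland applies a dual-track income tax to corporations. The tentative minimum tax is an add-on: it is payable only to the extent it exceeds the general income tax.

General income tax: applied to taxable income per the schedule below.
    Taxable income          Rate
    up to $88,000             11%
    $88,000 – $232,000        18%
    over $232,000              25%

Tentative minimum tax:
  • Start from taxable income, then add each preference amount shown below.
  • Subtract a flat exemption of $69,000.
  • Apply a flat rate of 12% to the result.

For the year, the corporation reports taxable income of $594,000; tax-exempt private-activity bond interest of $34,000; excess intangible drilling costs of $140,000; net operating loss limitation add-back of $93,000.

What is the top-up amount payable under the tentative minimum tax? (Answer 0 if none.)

$0

General income tax:
  $88,000 × 11% = $9,680
  $144,000 × 18% = $25,920
  $362,000 × 25% = $90,500
  → $126,100

Tentative minimum tax:
  Adjusted income: $594,000 + $34,000 + $140,000 + $93,000 = $861,000
  Less exemption $69,000 → base $792,000
  $792,000 × 12% = $95,040

$95,040 ≤ $126,100, so no add-on is due.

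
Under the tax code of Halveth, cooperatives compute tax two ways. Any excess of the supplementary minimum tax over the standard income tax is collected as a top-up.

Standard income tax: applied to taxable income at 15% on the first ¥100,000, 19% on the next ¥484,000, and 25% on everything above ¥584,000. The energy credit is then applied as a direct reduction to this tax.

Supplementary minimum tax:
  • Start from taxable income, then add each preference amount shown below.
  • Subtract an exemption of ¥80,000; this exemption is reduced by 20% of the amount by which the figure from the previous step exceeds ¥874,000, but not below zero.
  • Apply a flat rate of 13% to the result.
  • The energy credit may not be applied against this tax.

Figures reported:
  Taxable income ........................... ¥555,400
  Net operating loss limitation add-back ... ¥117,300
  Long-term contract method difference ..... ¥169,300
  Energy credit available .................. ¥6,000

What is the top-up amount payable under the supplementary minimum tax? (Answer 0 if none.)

Supplementary minimum tax:
  Adjusted income: ¥555,400 + ¥117,300 + ¥169,300 = ¥842,000
  Exemption: ¥842,000 ≤ ¥874,000, so full ¥80,000 applies
  Base: ¥842,000 − ¥80,000 = ¥762,000
  ¥762,000 × 13% = ¥99,060

Standard income tax:
  ¥100,000 × 15% = ¥15,000
  ¥455,400 × 19% = ¥86,526
  → ¥101,526
  Less energy credit ¥6,000 → ¥95,526

Excess of supplementary minimum tax over standard income tax: ¥99,060 − ¥95,526 = ¥3,534.

¥3,534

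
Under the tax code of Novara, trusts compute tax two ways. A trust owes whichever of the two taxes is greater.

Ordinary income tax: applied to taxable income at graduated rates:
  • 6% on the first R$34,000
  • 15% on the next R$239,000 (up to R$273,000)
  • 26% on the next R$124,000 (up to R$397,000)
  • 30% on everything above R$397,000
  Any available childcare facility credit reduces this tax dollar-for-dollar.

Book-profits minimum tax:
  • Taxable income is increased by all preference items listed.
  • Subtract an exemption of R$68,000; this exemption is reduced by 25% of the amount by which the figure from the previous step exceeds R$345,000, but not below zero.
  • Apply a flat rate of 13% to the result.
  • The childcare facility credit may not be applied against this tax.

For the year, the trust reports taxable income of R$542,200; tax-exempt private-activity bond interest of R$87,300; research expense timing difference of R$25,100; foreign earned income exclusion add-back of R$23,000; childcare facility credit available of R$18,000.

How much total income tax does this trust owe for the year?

Book-profits minimum tax:
  Adjusted income: R$542,200 + R$87,300 + R$25,100 + R$23,000 = R$677,600
  Exemption: 25% × (R$677,600 − R$345,000) = R$83,150 ≥ R$68,000, so the exemption is fully phased out
  Base: R$677,600 − R$0 = R$677,600
  R$677,600 × 13% = R$88,088

Ordinary income tax:
  R$34,000 × 6% = R$2,040
  R$239,000 × 15% = R$35,850
  R$124,000 × 26% = R$32,240
  R$145,200 × 30% = R$43,560
  → R$113,690
  Less childcare facility credit R$18,000 → R$95,690

R$95,690 > R$88,088, so the ordinary income tax governs.

R$95,690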